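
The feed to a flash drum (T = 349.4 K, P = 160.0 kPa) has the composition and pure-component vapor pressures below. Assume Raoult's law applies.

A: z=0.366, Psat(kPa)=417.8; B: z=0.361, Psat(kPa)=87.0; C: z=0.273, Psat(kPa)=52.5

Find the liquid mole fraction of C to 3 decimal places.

Raoult's law: Kᵢ = Pᵢˢᵃᵗ/P = Pᵢˢᵃᵗ/160.0.
  K_A = 417.8/160.0 = 2.61125, K_B = 87.0/160.0 = 0.54375, K_C = 52.5/160.0 = 0.32812
Rachford–Rice: g(β) = Σ zᵢ(Kᵢ−1)/(1+β(Kᵢ−1)) = 0.
Check two-phase: ΣzᵢKᵢ = 1.242 > 1 and Σzᵢ/Kᵢ = 1.636 > 1, so g(0) = 0.242 > 0 and g(1) = -0.636 < 0.
Iterate (Newton) starting at β = 0.5:
  β = 0.500: g = -0.1630, g' = -0.697 → β = 0.266
  β = 0.266: g = 0.0019, g' = -0.746 → β = 0.269
Converged at β = 0.269.
Compositions from xᵢ = zᵢ/(1+β(Kᵢ−1)), yᵢ = Kᵢxᵢ:
  A: x = 0.255, y = 0.667
  B: x = 0.411, y = 0.224
  C: x = 0.333, y = 0.109

x_C = 0.333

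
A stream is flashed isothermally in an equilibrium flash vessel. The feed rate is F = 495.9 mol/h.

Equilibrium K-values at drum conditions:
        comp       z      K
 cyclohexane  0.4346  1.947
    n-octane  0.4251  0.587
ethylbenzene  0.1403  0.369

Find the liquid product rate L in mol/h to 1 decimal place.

L = 334.1 mol/h

Rachford–Rice: g(V/F) = Σ zᵢ(Kᵢ−1)/(1+V/F(Kᵢ−1)) = 0.
g(0) = ΣzᵢKᵢ − 1 = 0.1475 and g(1) = 1 − Σzᵢ/Kᵢ = -0.3276, so a root lies in (0, 1).
Newton iteration, V/F⁰ = 0.5:
  V/F = 0.5000: g = -0.07128, g' = -0.4139 → V/F = 0.3278
  V/F = 0.3278: g = -0.00060, g' = -0.4128 → V/F = 0.3263
Converged at V/F = 0.3263.
Then V = V/F·F = 0.3263·495.9 = 161.8 mol/h and L = F − V = 334.1 mol/h.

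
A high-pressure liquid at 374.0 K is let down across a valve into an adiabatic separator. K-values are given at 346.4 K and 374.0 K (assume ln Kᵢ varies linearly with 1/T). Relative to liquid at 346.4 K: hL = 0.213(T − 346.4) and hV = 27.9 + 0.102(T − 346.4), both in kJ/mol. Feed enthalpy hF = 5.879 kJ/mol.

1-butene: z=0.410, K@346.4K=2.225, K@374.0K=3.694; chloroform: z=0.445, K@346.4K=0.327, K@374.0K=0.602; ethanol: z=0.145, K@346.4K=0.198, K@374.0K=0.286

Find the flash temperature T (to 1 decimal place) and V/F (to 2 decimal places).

Adiabatic flash: solve Rachford–Rice at each trial T, then check hF = ψ·hV(T) + (1−ψ)·hL(T).
  T = 346.4 K: K = (2.225, 0.327, 0.198), RR gives ψ = 0.100, H_out = 2.787 kJ/mol
  T = 374.0 K: K = (3.694, 0.602, 0.286), RR gives ψ = 0.611, H_out = 21.046 kJ/mol
  T = 360.2 K: K = (2.895, 0.449, 0.240), RR gives ψ = 0.365, H_out = 12.554 kJ/mol
  T = 353.3 K: K = (2.544, 0.384, 0.218), RR gives ψ = 0.241, H_out = 8.012 kJ/mol
  T = 349.9 K: K = (2.383, 0.355, 0.208), RR gives ψ = 0.175, H_out = 5.556 kJ/mol
  T = 351.6 K: K = (2.463, 0.370, 0.213), RR gives ψ = 0.209, H_out = 6.808 kJ/mol
Linear interpolation between T = 349.9 (H_out = 5.556) and T = 351.6 (H_out = 6.808) on hF = 5.879 gives T ≈ 350.3 K, at which ψ = 0.18.

T = 350.3 K, V/F = 0.18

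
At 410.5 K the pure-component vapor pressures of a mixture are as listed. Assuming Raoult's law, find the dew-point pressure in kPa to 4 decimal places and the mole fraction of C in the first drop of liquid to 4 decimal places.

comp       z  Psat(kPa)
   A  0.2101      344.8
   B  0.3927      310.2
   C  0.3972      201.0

At the dew point ψ → 1, so Σzᵢ/Kᵢ = 1 with Kᵢ = Pᵢˢᵃᵗ/P ⇒ 1/P = Σzᵢ/Pᵢˢᵃᵗ.
1/P = 0.2101/344.8 + 0.3927/310.2 + 0.3972/201.0 = 0.0038514 ⇒ P = 259.6448 kPa
xᵢ = zᵢP/Pᵢˢᵃᵗ ⇒ x_C = 0.3972·259.6448/201.0 = 0.5131

Pdew = 259.6448 kPa, x_C = 0.5131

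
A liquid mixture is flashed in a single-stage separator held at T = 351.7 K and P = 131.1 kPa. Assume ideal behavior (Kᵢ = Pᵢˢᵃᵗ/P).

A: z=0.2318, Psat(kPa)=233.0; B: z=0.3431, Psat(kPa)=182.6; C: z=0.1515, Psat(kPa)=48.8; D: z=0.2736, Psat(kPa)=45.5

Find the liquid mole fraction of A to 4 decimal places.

Raoult's law: Kᵢ = Pᵢˢᵃᵗ/P = Pᵢˢᵃᵗ/131.1.
  K_A = 233.0/131.1 = 1.777269, K_B = 182.6/131.1 = 1.392830, K_C = 48.8/131.1 = 0.372235, K_D = 45.5/131.1 = 0.347063
Rachford–Rice: g(ψ) = Σ zᵢ(Kᵢ−1)/(1+ψ(Kᵢ−1)) = 0.
Feasibility: ΣzᵢKᵢ = 1.0412, Σzᵢ/Kᵢ = 1.5721 — both > 1, two phases present.
Iterate (Newton) starting at ψ = 0.41:
  ψ = 0.4100: g = -0.11931, g' = -0.4456 → ψ = 0.1422
  ψ = 0.1422: g = -0.01149, g' = -0.3748 → ψ = 0.1116
  ψ = 0.1116: g = -0.00005, g' = -0.3719 → ψ = 0.1115
Converged at ψ = 0.1115.
Compositions from xᵢ = zᵢ/(1+ψ(Kᵢ−1)), yᵢ = Kᵢxᵢ:
  A: x = 0.2133, y = 0.3791
  B: x = 0.3287, y = 0.4578
  C: x = 0.1629, y = 0.0606
  D: x = 0.2951, y = 0.1024

x_A = 0.2133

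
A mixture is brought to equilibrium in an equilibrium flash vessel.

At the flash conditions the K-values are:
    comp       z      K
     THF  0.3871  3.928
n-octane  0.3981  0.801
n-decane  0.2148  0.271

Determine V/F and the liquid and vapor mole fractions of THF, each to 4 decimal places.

V/F = 0.6522, x_THF = 0.1330, y_THF = 0.5226

Material balance + equilibrium reduce to Σ zᵢ(Kᵢ−1)/(1+V/F(Kᵢ−1)) = 0.
Feasibility: ΣzᵢKᵢ = 1.8976, Σzᵢ/Kᵢ = 1.3882 — both > 1, two phases present.
Newton–Raphson from V/F = 0.5:
  V/F = 0.5000: g = 0.12562, g' = -0.8487 → V/F = 0.6480
  V/F = 0.6480: g = 0.00345, g' = -0.8262 → V/F = 0.6522
Converged at V/F = 0.6522.
Compositions from xᵢ = zᵢ/(1+V/F(Kᵢ−1)), yᵢ = Kᵢxᵢ:
  THF: x = 0.1330, y = 0.5226
  n-octane: x = 0.4575, y = 0.3664
  n-decane: x = 0.4095, y = 0.1110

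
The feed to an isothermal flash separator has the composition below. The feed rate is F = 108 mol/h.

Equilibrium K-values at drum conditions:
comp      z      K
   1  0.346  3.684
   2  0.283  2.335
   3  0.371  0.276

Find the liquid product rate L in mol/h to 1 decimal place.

L = 34.8 mol/h

Rachford–Rice: g(ψ) = Σ zᵢ(Kᵢ−1)/(1+ψ(Kᵢ−1)) = 0.
Feasibility: ΣzᵢKᵢ = 2.038, Σzᵢ/Kᵢ = 1.559 — both > 1, two phases present.
Newton iteration, ψ⁰ = 0.7:
  ψ = 0.700: g = -0.0267, g' = -1.235 → ψ = 0.678
Converged at ψ = 0.678.
Then V = ψ·F = 0.6781·108 = 73.2 mol/h and L = F − V = 34.8 mol/h.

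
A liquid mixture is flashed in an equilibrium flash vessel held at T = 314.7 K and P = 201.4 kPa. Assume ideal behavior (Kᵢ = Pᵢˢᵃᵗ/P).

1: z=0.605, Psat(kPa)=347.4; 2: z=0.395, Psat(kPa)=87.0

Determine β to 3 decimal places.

β = 0.520

Raoult's law: Kᵢ = Pᵢˢᵃᵗ/P = Pᵢˢᵃᵗ/201.4.
  K_1 = 347.4/201.4 = 1.72493, K_2 = 87.0/201.4 = 0.43198
Rachford–Rice: g(β) = Σ zᵢ(Kᵢ−1)/(1+β(Kᵢ−1)) = 0.
g(0) = ΣzᵢKᵢ − 1 = 0.214 and g(1) = 1 − Σzᵢ/Kᵢ = -0.265, so a root lies in (0, 1).
Newton iteration, β⁰ = 0.54:
  β = 0.540: g = -0.0084, g' = -0.429 → β = 0.520
Converged at β = 0.520.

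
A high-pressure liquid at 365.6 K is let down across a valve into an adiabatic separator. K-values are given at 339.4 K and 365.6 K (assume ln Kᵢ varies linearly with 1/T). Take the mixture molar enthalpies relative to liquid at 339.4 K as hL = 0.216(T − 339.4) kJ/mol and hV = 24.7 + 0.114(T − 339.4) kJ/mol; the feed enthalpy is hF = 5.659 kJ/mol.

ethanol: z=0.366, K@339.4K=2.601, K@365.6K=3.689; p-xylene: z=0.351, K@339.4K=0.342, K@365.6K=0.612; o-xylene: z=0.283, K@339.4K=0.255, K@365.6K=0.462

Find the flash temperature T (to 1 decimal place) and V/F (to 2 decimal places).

Adiabatic flash: solve Rachford–Rice at each trial T, then check hF = ψ·hV(T) + (1−ψ)·hL(T).
  T = 339.4 K: K = (2.601, 0.342, 0.255), RR gives ψ = 0.129, H_out = 3.187 kJ/mol
  T = 365.6 K: K = (3.689, 0.612, 0.462), RR gives ψ = 0.561, H_out = 18.023 kJ/mol
  T = 352.5 K: K = (3.118, 0.462, 0.347), RR gives ψ = 0.321, H_out = 10.320 kJ/mol
  T = 345.9 K: K = (2.851, 0.398, 0.298), RR gives ψ = 0.223, H_out = 6.765 kJ/mol
  T = 342.6 K: K = (2.722, 0.369, 0.276), RR gives ψ = 0.176, H_out = 4.970 kJ/mol
  T = 344.2 K: K = (2.784, 0.383, 0.286), RR gives ψ = 0.199, H_out = 5.844 kJ/mol
Linear interpolation between T = 342.6 (H_out = 4.970) and T = 344.2 (H_out = 5.844) on hF = 5.659 gives T ≈ 343.9 K, at which ψ = 0.19.

T = 343.9 K, V/F = 0.19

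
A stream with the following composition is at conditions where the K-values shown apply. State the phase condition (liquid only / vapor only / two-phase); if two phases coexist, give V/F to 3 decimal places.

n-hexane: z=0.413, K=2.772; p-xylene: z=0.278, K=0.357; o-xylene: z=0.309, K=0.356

two-phase, V/F = 0.311

ΣzᵢKᵢ = 1.354; Σzᵢ/Kᵢ = 1.796.
Both exceed 1, so a two-phase solution exists.
Rachford–Rice: g(ψ) = Σ zᵢ(Kᵢ−1)/(1+ψ(Kᵢ−1)) = 0.
Newton–Raphson from ψ = 0.34:
  ψ = 0.340: g = -0.0269, g' = -0.903 → ψ = 0.310
  ψ = 0.310: g = 0.0002, g' = -0.919 → ψ = 0.311
Converged at ψ = 0.311.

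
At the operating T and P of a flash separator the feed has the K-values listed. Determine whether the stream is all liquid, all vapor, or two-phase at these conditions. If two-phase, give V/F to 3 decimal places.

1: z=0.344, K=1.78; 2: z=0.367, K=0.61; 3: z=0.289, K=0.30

all liquid

ΣzᵢKᵢ = 0.923; Σzᵢ/Kᵢ = 1.758.
Since ΣzᵢKᵢ < 1 the mixture is below its bubble point — single liquid phase.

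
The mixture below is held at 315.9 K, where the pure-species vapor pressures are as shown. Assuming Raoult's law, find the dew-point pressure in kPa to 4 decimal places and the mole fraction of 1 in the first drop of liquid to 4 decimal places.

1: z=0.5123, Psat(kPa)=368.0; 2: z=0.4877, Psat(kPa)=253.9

At the dew point ψ → 1, so Σzᵢ/Kᵢ = 1 with Kᵢ = Pᵢˢᵃᵗ/P ⇒ 1/P = Σzᵢ/Pᵢˢᵃᵗ.
1/P = 0.5123/368.0 + 0.4877/253.9 = 0.0033130 ⇒ P = 301.8454 kPa
xᵢ = zᵢP/Pᵢˢᵃᵗ ⇒ x_1 = 0.5123·301.8454/368.0 = 0.4202

Pdew = 301.8454 kPa, x_1 = 0.4202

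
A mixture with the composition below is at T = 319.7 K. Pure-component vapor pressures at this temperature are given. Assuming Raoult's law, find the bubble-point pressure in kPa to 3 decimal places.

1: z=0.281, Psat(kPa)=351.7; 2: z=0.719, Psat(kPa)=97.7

Pbub = 169.074 kPa

At the bubble point ψ → 0, so ΣzᵢKᵢ = 1 with Kᵢ = Pᵢˢᵃᵗ/P ⇒ P = ΣzᵢPᵢˢᵃᵗ.
P = 0.281·351.7 + 0.719·97.7 = 169.074 kPa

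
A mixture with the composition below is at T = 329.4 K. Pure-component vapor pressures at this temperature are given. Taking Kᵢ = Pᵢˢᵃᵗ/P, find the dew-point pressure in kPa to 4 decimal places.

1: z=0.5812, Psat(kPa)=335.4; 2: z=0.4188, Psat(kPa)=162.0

Pdew = 231.5865 kPa

At the dew point ψ → 1, so Σzᵢ/Kᵢ = 1 with Kᵢ = Pᵢˢᵃᵗ/P ⇒ 1/P = Σzᵢ/Pᵢˢᵃᵗ.
1/P = 0.5812/335.4 + 0.4188/162.0 = 0.0043180 ⇒ P = 231.5865 kPa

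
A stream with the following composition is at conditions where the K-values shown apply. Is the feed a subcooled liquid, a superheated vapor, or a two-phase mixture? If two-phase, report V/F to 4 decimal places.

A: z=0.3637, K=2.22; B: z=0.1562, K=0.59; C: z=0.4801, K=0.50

two-phase, V/F = 0.2388

ΣzᵢKᵢ = 1.1396; Σzᵢ/Kᵢ = 1.3888.
Both exceed 1, so a two-phase solution exists.
Newton iteration, ψ⁰ = 0.5:
  ψ = 0.5000: g = -0.12502, g' = -0.4638 → ψ = 0.2304
  ψ = 0.2304: g = 0.00432, g' = -0.5152 → ψ = 0.2388
Converged at ψ = 0.2388.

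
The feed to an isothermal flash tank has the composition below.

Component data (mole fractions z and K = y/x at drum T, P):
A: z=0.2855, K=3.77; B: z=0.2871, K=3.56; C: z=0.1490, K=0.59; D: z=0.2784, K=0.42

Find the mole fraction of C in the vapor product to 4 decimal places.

y_C = 0.1409

Material balance + equilibrium reduce to Σ zᵢ(Kᵢ−1)/(1+V/F(Kᵢ−1)) = 0.
g(0) = ΣzᵢKᵢ − 1 = 1.3032 and g(1) = 1 − Σzᵢ/Kᵢ = -0.0718, so a root lies in (0, 1).
Newton–Raphson from V/F = 0.5:
  V/F = 0.5000: g = 0.34968, g' = -0.9725 → V/F = 0.8596
  V/F = 0.8596: g = 0.04720, g' = -0.8075 → V/F = 0.9180
  V/F = 0.9180: g = -0.00072, g' = -0.8350 → V/F = 0.9172
Converged at V/F = 0.9172.
Compositions from xᵢ = zᵢ/(1+V/F(Kᵢ−1)), yᵢ = Kᵢxᵢ:
  A: x = 0.0806, y = 0.3040
  B: x = 0.0858, y = 0.3053
  C: x = 0.2388, y = 0.1409
  D: x = 0.5948, y = 0.2498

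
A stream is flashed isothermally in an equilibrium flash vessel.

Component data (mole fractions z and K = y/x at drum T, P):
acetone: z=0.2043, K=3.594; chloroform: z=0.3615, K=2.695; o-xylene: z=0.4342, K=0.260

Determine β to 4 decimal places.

Rachford–Rice: g(β) = Σ zᵢ(Kᵢ−1)/(1+β(Kᵢ−1)) = 0.
Feasibility: ΣzᵢKᵢ = 1.8214, Σzᵢ/Kᵢ = 1.8610 — both > 1, two phases present.
Iterate (Newton) starting at β = 0.41:
  β = 0.4100: g = 0.15708, g' = -1.1743 → β = 0.5438
  β = 0.5438: g = 0.00107, g' = -1.1836 → β = 0.5447
Converged at β = 0.5447.

β = 0.5447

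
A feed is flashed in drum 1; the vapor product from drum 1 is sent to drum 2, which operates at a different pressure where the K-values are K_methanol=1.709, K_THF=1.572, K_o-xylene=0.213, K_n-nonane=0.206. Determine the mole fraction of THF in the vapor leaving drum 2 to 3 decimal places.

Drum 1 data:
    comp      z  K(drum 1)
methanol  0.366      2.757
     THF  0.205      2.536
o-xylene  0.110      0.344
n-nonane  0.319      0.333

y_THF (drum 2) = 0.317

Drum 1:
Iterate (Newton) starting at ψ₁ = 0.5:
  ψ₁ = 0.500: g = 0.0938, g' = -0.899 → ψ₁ = 0.604
  ψ₁ = 0.604: g = -0.0008, g' = -0.924 → ψ₁ = 0.603
Converged at ψ₁ = 0.603.
Drum-1 compositions:
  methanol: x = 0.178, y = 0.490
  THF: x = 0.106, y = 0.270
  o-xylene: x = 0.182, y = 0.063
  n-nonane: x = 0.534, y = 0.178
Drum-2 feed = drum-1 vapor: z₂ = (0.4898, 0.2698, 0.0626, 0.1778).
Drum 2:
Material balance + equilibrium reduce to Σ zᵢ(Kᵢ−1)/(1+ψ₂(Kᵢ−1)) = 0.
Check two-phase: ΣzᵢKᵢ = 1.311 > 1 and Σzᵢ/Kᵢ = 1.615 > 1, so g(0) = 0.311 > 0 and g(1) = -0.615 < 0.
Iterate (Newton) starting at ψ₂ = 0.5:
  ψ₂ = 0.500: g = 0.0610, g' = -0.601 → ψ₂ = 0.601
  ψ₂ = 0.601: g = -0.0055, g' = -0.720 → ψ₂ = 0.594
Converged at ψ₂ = 0.594.
  methanol: x = 0.345, y = 0.589
  THF: x = 0.201, y = 0.317
  o-xylene: x = 0.118, y = 0.025
  n-nonane: x = 0.336, y = 0.069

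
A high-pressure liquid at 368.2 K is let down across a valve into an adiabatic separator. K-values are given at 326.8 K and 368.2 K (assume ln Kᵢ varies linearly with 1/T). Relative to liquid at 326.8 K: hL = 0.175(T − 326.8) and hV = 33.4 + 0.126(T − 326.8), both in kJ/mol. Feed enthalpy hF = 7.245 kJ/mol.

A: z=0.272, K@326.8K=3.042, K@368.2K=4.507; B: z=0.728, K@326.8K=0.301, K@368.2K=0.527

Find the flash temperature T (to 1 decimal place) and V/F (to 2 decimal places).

Adiabatic flash: solve Rachford–Rice at each trial T, then check hF = ψ·hV(T) + (1−ψ)·hL(T).
  T = 326.8 K: K = (3.042, 0.301), RR gives ψ = 0.033, H_out = 1.089 kJ/mol
  T = 368.2 K: K = (4.507, 0.527), RR gives ψ = 0.367, H_out = 18.773 kJ/mol
  T = 347.5 K: K = (3.746, 0.405), RR gives ψ = 0.192, H_out = 9.842 kJ/mol
  T = 337.1 K: K = (3.385, 0.350), RR gives ψ = 0.114, H_out = 5.537 kJ/mol
  T = 342.3 K: K = (3.564, 0.377), RR gives ψ = 0.153, H_out = 7.699 kJ/mol
  T = 339.7 K: K = (3.474, 0.364), RR gives ψ = 0.133, H_out = 6.622 kJ/mol
  T = 341.0 K: K = (3.519, 0.370), RR gives ψ = 0.143, H_out = 7.161 kJ/mol
Linear interpolation between T = 341.0 (H_out = 7.161) and T = 342.3 (H_out = 7.699) on hF = 7.245 gives T ≈ 341.2 K, at which ψ = 0.14.

T = 341.2 K, V/F = 0.14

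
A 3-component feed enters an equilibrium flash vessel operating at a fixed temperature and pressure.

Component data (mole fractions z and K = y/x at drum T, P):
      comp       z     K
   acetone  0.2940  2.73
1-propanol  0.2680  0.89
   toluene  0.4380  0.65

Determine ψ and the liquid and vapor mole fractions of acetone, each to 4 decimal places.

ψ = 0.6823, x_acetone = 0.1348, y_acetone = 0.3681

Rachford–Rice: g(ψ) = Σ zᵢ(Kᵢ−1)/(1+ψ(Kᵢ−1)) = 0.
Check two-phase: ΣzᵢKᵢ = 1.3258 > 1 and Σzᵢ/Kᵢ = 1.0827 > 1, so g(0) = 0.3258 > 0 and g(1) = -0.0827 < 0.
Iterate (Newton) starting at ψ = 0.5:
  ψ = 0.5000: g = 0.05570, g' = -0.3354 → ψ = 0.6661
  ψ = 0.6661: g = 0.00460, g' = -0.2850 → ψ = 0.6822
  ψ = 0.6822: g = 0.00003, g' = -0.2815 → ψ = 0.6823
Converged at ψ = 0.6823.
Compositions from xᵢ = zᵢ/(1+ψ(Kᵢ−1)), yᵢ = Kᵢxᵢ:
  acetone: x = 0.1348, y = 0.3681
  1-propanol: x = 0.2897, y = 0.2579
  toluene: x = 0.5754, y = 0.3740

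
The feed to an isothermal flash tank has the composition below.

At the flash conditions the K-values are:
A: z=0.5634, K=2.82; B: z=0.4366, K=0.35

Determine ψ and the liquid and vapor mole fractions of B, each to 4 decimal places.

ψ = 0.6269, x_B = 0.7368, y_B = 0.2579

Rachford–Rice: g(ψ) = Σ zᵢ(Kᵢ−1)/(1+ψ(Kᵢ−1)) = 0.
Feasibility: ΣzᵢKᵢ = 1.7416, Σzᵢ/Kᵢ = 1.4472 — both > 1, two phases present.
Binary case is linear: z₁(K₁−1)(1+ψ(K₂−1)) + z₂(K₂−1)(1+ψ(K₁−1)) = 0
⇒ ψ = [z₁(K₁−1)+z₂(K₂−1)] / [−(K₁−1)(K₂−1)] = 0.74160/1.18300 = 0.6269
Compositions from xᵢ = zᵢ/(1+ψ(Kᵢ−1)), yᵢ = Kᵢxᵢ:
  A: x = 0.2632, y = 0.7421
  B: x = 0.7368, y = 0.2579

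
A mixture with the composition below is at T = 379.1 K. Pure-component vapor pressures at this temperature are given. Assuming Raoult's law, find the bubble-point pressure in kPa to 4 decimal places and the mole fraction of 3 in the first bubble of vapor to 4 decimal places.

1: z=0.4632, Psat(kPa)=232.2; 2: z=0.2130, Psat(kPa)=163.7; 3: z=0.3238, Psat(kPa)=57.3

Pbub = 160.9769 kPa, y_3 = 0.1153

At the bubble point ψ → 0, so ΣzᵢKᵢ = 1 with Kᵢ = Pᵢˢᵃᵗ/P ⇒ P = ΣzᵢPᵢˢᵃᵗ.
P = 0.4632·232.2 + 0.2130·163.7 + 0.3238·57.3 = 160.9769 kPa
yᵢ = zᵢPᵢˢᵃᵗ/P ⇒ y_3 = 0.3238·57.3/160.9769 = 0.1153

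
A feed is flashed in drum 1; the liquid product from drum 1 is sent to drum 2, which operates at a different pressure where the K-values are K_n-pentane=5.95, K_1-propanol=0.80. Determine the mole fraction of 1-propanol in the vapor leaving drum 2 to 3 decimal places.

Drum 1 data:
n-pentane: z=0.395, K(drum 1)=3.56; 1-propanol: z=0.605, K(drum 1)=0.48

y_1-propanol (drum 2) = 0.769

Drum 1:
Iterate (Newton) starting at ψ₁ = 0.5:
  ψ₁ = 0.500: g = 0.0184, g' = -0.797 → ψ₁ = 0.523
Converged at ψ₁ = 0.523.
Drum-1 compositions:
  n-pentane: x = 0.169, y = 0.601
  1-propanol: x = 0.831, y = 0.399
Drum-2 feed = drum-1 liquid: z₂ = (0.1688, 0.8312).
Drum 2:
Let ψ₂ = V/F and solve Σ zᵢ(Kᵢ−1)/(1+ψ₂(Kᵢ−1)) = 0.
Feasibility: ΣzᵢKᵢ = 1.669, Σzᵢ/Kᵢ = 1.067 — both > 1, two phases present.
Newton–Raphson from ψ₂ = 0.56:
  ψ₂ = 0.560: g = 0.0344, g' = -0.333 → ψ₂ = 0.663
  ψ₂ = 0.663: g = 0.0035, g' = -0.270 → ψ₂ = 0.676
Converged at ψ₂ = 0.676.
  n-pentane: x = 0.039, y = 0.231
  1-propanol: x = 0.961, y = 0.769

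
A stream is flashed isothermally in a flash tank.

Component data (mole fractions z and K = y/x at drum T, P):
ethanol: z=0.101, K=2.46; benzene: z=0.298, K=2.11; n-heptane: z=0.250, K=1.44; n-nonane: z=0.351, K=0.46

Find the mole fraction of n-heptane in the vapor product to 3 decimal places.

y_n-heptane = 0.268

Iterate (Newton) starting at β = 0.33:
  β = 0.330: g = 0.2070, g' = -0.483 → β = 0.758
  β = 0.758: g = 0.0110, g' = -0.478 → β = 0.782
  β = 0.782: g = -0.0001, g' = -0.485 → β = 0.781
Converged at β = 0.781.
Compositions from xᵢ = zᵢ/(1+β(Kᵢ−1)), yᵢ = Kᵢxᵢ:
  ethanol: x = 0.047, y = 0.116
  benzene: x = 0.160, y = 0.337
  n-heptane: x = 0.186, y = 0.268
  n-nonane: x = 0.607, y = 0.279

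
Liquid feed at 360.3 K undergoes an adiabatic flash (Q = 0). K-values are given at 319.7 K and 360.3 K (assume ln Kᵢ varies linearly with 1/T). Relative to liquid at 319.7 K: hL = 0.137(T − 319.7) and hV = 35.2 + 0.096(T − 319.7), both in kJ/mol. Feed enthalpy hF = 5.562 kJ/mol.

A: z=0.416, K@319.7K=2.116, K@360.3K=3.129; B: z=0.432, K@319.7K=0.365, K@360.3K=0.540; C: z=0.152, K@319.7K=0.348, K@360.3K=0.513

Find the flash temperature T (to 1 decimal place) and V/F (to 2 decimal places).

T = 321.4 K, V/F = 0.15

Adiabatic flash: solve Rachford–Rice at each trial T, then check hF = ψ·hV(T) + (1−ψ)·hL(T).
  T = 319.7 K: K = (2.116, 0.365, 0.348), RR gives ψ = 0.127, H_out = 4.480 kJ/mol
  T = 360.3 K: K = (3.129, 0.540, 0.513), RR gives ψ = 0.616, H_out = 26.227 kJ/mol
  T = 340.0 K: K = (2.603, 0.449, 0.427), RR gives ψ = 0.383, H_out = 15.953 kJ/mol
  T = 329.9 K: K = (2.356, 0.406, 0.387), RR gives ψ = 0.264, H_out = 10.585 kJ/mol
  T = 324.8 K: K = (2.235, 0.385, 0.367), RR gives ψ = 0.199, H_out = 7.652 kJ/mol
  T = 322.2 K: K = (2.174, 0.375, 0.357), RR gives ψ = 0.163, H_out = 6.070 kJ/mol
  T = 320.9 K: K = (2.144, 0.370, 0.353), RR gives ψ = 0.145, H_out = 5.253 kJ/mol
Linear interpolation between T = 320.9 (H_out = 5.253) and T = 322.2 (H_out = 6.070) on hF = 5.562 gives T ≈ 321.4 K, at which ψ = 0.15.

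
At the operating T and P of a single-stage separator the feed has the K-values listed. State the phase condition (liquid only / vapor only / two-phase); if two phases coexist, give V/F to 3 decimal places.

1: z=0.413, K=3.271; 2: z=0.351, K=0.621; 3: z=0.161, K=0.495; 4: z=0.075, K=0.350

two-phase, V/F = 0.645

ΣzᵢKᵢ = 1.675; Σzᵢ/Kᵢ = 1.231.
Both exceed 1, so a two-phase solution exists.
Material balance + equilibrium reduce to Σ zᵢ(Kᵢ−1)/(1+ψ(Kᵢ−1)) = 0.
Iterate (Newton) starting at ψ = 0.5:
  ψ = 0.500: g = 0.0941, g' = -0.687 → ψ = 0.637
  ψ = 0.637: g = 0.0049, g' = -0.625 → ψ = 0.645
Converged at ψ = 0.645.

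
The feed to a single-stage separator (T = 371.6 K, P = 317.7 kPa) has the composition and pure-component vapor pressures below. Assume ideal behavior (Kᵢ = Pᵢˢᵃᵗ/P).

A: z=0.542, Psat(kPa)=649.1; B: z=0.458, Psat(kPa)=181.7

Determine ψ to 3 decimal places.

ψ = 0.827

Raoult's law: Kᵢ = Pᵢˢᵃᵗ/P = Pᵢˢᵃᵗ/317.7.
  K_A = 649.1/317.7 = 2.04312, K_B = 181.7/317.7 = 0.57192
Let ψ = V/F and solve Σ zᵢ(Kᵢ−1)/(1+ψ(Kᵢ−1)) = 0.
Check two-phase: ΣzᵢKᵢ = 1.369 > 1 and Σzᵢ/Kᵢ = 1.066 > 1, so g(0) = 0.369 > 0 and g(1) = -0.066 < 0.
Binary case is linear: z₁(K₁−1)(1+ψ(K₂−1)) + z₂(K₂−1)(1+ψ(K₁−1)) = 0
⇒ ψ = [z₁(K₁−1)+z₂(K₂−1)] / [−(K₁−1)(K₂−1)] = 0.3693/0.4465 = 0.827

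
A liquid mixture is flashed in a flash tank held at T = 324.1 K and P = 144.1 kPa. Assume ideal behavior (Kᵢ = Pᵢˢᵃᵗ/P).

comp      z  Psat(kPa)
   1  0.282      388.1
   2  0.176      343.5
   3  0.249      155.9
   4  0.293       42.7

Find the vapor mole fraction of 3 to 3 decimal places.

Raoult's law: Kᵢ = Pᵢˢᵃᵗ/P = Pᵢˢᵃᵗ/144.1.
  K_1 = 388.1/144.1 = 2.69327, K_2 = 343.5/144.1 = 2.38376, K_3 = 155.9/144.1 = 1.08189, K_4 = 42.7/144.1 = 0.29632
Let ψ = V/F and solve Σ zᵢ(Kᵢ−1)/(1+ψ(Kᵢ−1)) = 0.
Feasibility: ΣzᵢKᵢ = 1.535, Σzᵢ/Kᵢ = 1.397 — both > 1, two phases present.
Iterate (Newton) starting at ψ = 0.5:
  ψ = 0.500: g = 0.1040, g' = -0.702 → ψ = 0.648
  ψ = 0.648: g = -0.0037, g' = -0.769 → ψ = 0.643
Converged at ψ = 0.643.
Compositions from xᵢ = zᵢ/(1+ψ(Kᵢ−1)), yᵢ = Kᵢxᵢ:
  1: x = 0.135, y = 0.363
  2: x = 0.093, y = 0.222
  3: x = 0.237, y = 0.256
  4: x = 0.535, y = 0.159

y_3 = 0.256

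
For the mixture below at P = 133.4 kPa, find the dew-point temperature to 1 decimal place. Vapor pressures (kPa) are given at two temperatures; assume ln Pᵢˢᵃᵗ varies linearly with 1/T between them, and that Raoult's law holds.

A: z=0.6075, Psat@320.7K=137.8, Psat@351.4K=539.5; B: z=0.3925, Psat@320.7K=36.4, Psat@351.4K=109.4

T = 338.5 K

Dew-point temperature: Σzᵢ·P/Pᵢˢᵃᵗ(T) = 1. Interpolate ln Pᵢˢᵃᵗ = aᵢ + bᵢ/T.
  T = 320.7 K: ΣzᵢP/Pᵢˢᵃᵗ = 2.0266
  T = 351.4 K: ΣzᵢP/Pᵢˢᵃᵗ = 0.6288
  T = 336.0 K: ΣzᵢP/Pᵢˢᵃᵗ = 1.0993
  T = 343.7 K: ΣzᵢP/Pᵢˢᵃᵗ = 0.8259
  T = 339.9 K: ΣzᵢP/Pᵢˢᵃᵗ = 0.9495
  T = 337.9 K: ΣzᵢP/Pᵢˢᵃᵗ = 1.0231
Interpolating between 337.9 K and 339.9 K gives T ≈ 338.5 K.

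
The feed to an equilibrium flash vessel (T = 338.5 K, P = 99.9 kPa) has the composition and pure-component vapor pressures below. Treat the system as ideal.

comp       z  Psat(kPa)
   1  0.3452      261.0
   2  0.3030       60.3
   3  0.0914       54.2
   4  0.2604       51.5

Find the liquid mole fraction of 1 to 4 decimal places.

Raoult's law: Kᵢ = Pᵢˢᵃᵗ/P = Pᵢˢᵃᵗ/99.9.
  K_1 = 261.0/99.9 = 2.612613, K_2 = 60.3/99.9 = 0.603604, K_3 = 54.2/99.9 = 0.542543, K_4 = 51.5/99.9 = 0.515516
Rachford–Rice: g(β) = Σ zᵢ(Kᵢ−1)/(1+β(Kᵢ−1)) = 0.
Feasibility: ΣzᵢKᵢ = 1.2686, Σzᵢ/Kᵢ = 1.3077 — both > 1, two phases present.
Newton iteration, β⁰ = 0.65:
  β = 0.6500: g = -0.13367, g' = -0.4694 → β = 0.3652
  β = 0.3652: g = 0.00642, g' = -0.5384 → β = 0.3771
  β = 0.3771: g = 0.00004, g' = -0.5324 → β = 0.3772
Converged at β = 0.3772.
Compositions from xᵢ = zᵢ/(1+β(Kᵢ−1)), yᵢ = Kᵢxᵢ:
  1: x = 0.2146, y = 0.5608
  2: x = 0.3563, y = 0.2150
  3: x = 0.1105, y = 0.0599
  4: x = 0.3186, y = 0.1643

x_1 = 0.2146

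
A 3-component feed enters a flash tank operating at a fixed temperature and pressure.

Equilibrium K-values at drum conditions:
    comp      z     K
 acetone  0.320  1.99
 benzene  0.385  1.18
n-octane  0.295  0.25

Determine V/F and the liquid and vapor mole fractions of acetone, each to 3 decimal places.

Material balance + equilibrium reduce to Σ zᵢ(Kᵢ−1)/(1+V/F(Kᵢ−1)) = 0.
Check two-phase: ΣzᵢKᵢ = 1.165 > 1 and Σzᵢ/Kᵢ = 1.667 > 1, so g(0) = 0.165 > 0 and g(1) = -0.667 < 0.
Newton–Raphson from V/F = 0.5:
  V/F = 0.500: g = -0.0785, g' = -0.576 → V/F = 0.364
  V/F = 0.364: g = -0.0062, g' = -0.494 → V/F = 0.351
Converged at V/F = 0.351.
Compositions from xᵢ = zᵢ/(1+V/F(Kᵢ−1)), yᵢ = Kᵢxᵢ:
  acetone: x = 0.237, y = 0.473
  benzene: x = 0.362, y = 0.427
  n-octane: x = 0.400, y = 0.100

V/F = 0.351, x_acetone = 0.237, y_acetone = 0.473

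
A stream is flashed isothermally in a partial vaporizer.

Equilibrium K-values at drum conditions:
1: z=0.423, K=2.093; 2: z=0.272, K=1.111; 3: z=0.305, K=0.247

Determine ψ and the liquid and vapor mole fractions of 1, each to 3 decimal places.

Material balance + equilibrium reduce to Σ zᵢ(Kᵢ−1)/(1+ψ(Kᵢ−1)) = 0.
g(0) = ΣzᵢKᵢ − 1 = 0.263 and g(1) = 1 − Σzᵢ/Kᵢ = -0.682, so a root lies in (0, 1).
Iterate (Newton) starting at ψ = 0.5:
  ψ = 0.500: g = -0.0408, g' = -0.659 → ψ = 0.438
  ψ = 0.438: g = -0.0013, g' = -0.619 → ψ = 0.436
Converged at ψ = 0.436.
Compositions from xᵢ = zᵢ/(1+ψ(Kᵢ−1)), yᵢ = Kᵢxᵢ:
  1: x = 0.286, y = 0.600
  2: x = 0.259, y = 0.288
  3: x = 0.454, y = 0.112

ψ = 0.436, x_1 = 0.286, y_1 = 0.600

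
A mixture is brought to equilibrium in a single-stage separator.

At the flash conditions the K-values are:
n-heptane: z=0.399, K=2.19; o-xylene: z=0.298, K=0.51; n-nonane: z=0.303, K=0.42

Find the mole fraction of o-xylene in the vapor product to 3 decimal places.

y_o-xylene = 0.172

Newton iteration, β⁰ = 0.35:
  β = 0.350: g = -0.0615, g' = -0.546 → β = 0.237
  β = 0.237: g = 0.0012, g' = -0.572 → β = 0.239
Converged at β = 0.239.
Compositions from xᵢ = zᵢ/(1+β(Kᵢ−1)), yᵢ = Kᵢxᵢ:
  n-heptane: x = 0.311, y = 0.680
  o-xylene: x = 0.338, y = 0.172
  n-nonane: x = 0.352, y = 0.148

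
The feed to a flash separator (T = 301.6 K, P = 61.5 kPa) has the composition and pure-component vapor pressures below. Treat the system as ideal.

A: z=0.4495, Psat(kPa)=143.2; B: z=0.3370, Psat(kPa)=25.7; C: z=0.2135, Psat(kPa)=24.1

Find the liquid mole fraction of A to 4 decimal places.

Raoult's law: Kᵢ = Pᵢˢᵃᵗ/P = Pᵢˢᵃᵗ/61.5.
  K_A = 143.2/61.5 = 2.328455, K_B = 25.7/61.5 = 0.417886, K_C = 24.1/61.5 = 0.391870
Material balance + equilibrium reduce to Σ zᵢ(Kᵢ−1)/(1+ψ(Kᵢ−1)) = 0.
g(0) = ΣzᵢKᵢ − 1 = 0.2711 and g(1) = 1 − Σzᵢ/Kᵢ = -0.5443, so a root lies in (0, 1).
Newton iteration, ψ⁰ = 0.41:
  ψ = 0.4100: g = -0.04405, g' = -0.6696 → ψ = 0.3442
  ψ = 0.3442: g = 0.00022, g' = -0.6784 → ψ = 0.3445
Converged at ψ = 0.3445.
Compositions from xᵢ = zᵢ/(1+ψ(Kᵢ−1)), yᵢ = Kᵢxᵢ:
  A: x = 0.3084, y = 0.7180
  B: x = 0.4215, y = 0.1762
  C: x = 0.2701, y = 0.1058

x_A = 0.3084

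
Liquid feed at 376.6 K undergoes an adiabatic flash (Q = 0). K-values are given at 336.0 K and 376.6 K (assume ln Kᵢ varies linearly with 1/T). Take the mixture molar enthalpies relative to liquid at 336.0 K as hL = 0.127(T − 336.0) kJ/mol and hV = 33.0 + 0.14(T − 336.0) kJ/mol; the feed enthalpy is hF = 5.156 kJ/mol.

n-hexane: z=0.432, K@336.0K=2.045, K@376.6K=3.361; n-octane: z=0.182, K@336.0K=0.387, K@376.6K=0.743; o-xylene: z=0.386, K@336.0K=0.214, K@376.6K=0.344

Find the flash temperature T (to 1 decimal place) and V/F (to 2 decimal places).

Adiabatic flash: solve Rachford–Rice at each trial T, then check hF = ψ·hV(T) + (1−ψ)·hL(T).
  T = 336.0 K: K = (2.045, 0.387, 0.214), RR gives ψ = 0.048, H_out = 1.568 kJ/mol
  T = 376.6 K: K = (3.361, 0.743, 0.344), RR gives ψ = 0.542, H_out = 23.334 kJ/mol
  T = 356.3 K: K = (2.659, 0.546, 0.275), RR gives ψ = 0.328, H_out = 13.488 kJ/mol
  T = 346.1 K: K = (2.339, 0.462, 0.243), RR gives ψ = 0.203, H_out = 8.003 kJ/mol
  T = 341.1 K: K = (2.191, 0.424, 0.229), RR gives ψ = 0.131, H_out = 4.992 kJ/mol
  T = 343.6 K: K = (2.264, 0.442, 0.236), RR gives ψ = 0.168, H_out = 6.533 kJ/mol
  T = 342.4 K: K = (2.229, 0.433, 0.232), RR gives ψ = 0.151, H_out = 5.803 kJ/mol
Linear interpolation between T = 341.1 (H_out = 4.992) and T = 342.4 (H_out = 5.803) on hF = 5.156 gives T ≈ 341.4 K, at which ψ = 0.14.

T = 341.4 K, V/F = 0.14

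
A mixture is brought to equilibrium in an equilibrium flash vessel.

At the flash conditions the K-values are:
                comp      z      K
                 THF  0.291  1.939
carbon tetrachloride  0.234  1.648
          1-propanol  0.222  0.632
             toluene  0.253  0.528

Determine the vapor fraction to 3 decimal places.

Let ψ = V/F and solve Σ zᵢ(Kᵢ−1)/(1+ψ(Kᵢ−1)) = 0.
Check two-phase: ΣzᵢKᵢ = 1.224 > 1 and Σzᵢ/Kᵢ = 1.123 > 1, so g(0) = 0.224 > 0 and g(1) = -0.123 < 0.
Iterate (Newton) starting at ψ = 0.38:
  ψ = 0.380: g = 0.0826, g' = -0.327 → ψ = 0.633
  ψ = 0.633: g = 0.0023, g' = -0.316 → ψ = 0.640
Converged at ψ = 0.640.

ψ = 0.640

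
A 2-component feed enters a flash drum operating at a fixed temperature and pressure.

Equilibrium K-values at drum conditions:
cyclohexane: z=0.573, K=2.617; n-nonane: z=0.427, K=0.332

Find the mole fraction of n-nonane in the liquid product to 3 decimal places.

x_n-nonane = 0.708

Material balance + equilibrium reduce to Σ zᵢ(Kᵢ−1)/(1+ψ(Kᵢ−1)) = 0.
g(0) = ΣzᵢKᵢ − 1 = 0.641 and g(1) = 1 − Σzᵢ/Kᵢ = -0.505, so a root lies in (0, 1).
Binary case is linear: z₁(K₁−1)(1+ψ(K₂−1)) + z₂(K₂−1)(1+ψ(K₁−1)) = 0
⇒ ψ = [z₁(K₁−1)+z₂(K₂−1)] / [−(K₁−1)(K₂−1)] = 0.6413/1.0802 = 0.594
Compositions from xᵢ = zᵢ/(1+ψ(Kᵢ−1)), yᵢ = Kᵢxᵢ:
  cyclohexane: x = 0.292, y = 0.765
  n-nonane: x = 0.708, y = 0.235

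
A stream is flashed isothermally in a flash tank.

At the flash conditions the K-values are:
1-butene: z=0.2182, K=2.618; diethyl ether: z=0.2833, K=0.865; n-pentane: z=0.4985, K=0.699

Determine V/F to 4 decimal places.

Iterate (Newton) starting at V/F = 0.5:
  V/F = 0.5000: g = -0.02248, g' = -0.2431 → V/F = 0.4075
  V/F = 0.4075: g = 0.00127, g' = -0.2719 → V/F = 0.4122
Converged at V/F = 0.4122.

V/F = 0.4122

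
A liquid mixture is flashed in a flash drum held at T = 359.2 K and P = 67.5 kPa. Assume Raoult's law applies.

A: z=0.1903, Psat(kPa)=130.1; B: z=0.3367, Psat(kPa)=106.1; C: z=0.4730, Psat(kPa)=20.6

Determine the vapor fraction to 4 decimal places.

ψ = 0.0809

Raoult's law: Kᵢ = Pᵢˢᵃᵗ/P = Pᵢˢᵃᵗ/67.5.
  K_A = 130.1/67.5 = 1.927407, K_B = 106.1/67.5 = 1.571852, K_C = 20.6/67.5 = 0.305185
Iterate (Newton) starting at ψ = 0.34:
  ψ = 0.3400: g = -0.13492, g' = -0.5632 → ψ = 0.1005
  ψ = 0.1005: g = -0.00978, g' = -0.4993 → ψ = 0.0809
Converged at ψ = 0.0809.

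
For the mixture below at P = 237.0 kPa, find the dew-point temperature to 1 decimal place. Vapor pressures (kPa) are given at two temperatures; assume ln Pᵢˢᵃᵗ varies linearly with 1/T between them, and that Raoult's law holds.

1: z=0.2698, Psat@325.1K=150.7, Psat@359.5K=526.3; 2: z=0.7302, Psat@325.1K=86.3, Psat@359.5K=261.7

Dew-point temperature: Σzᵢ·P/Pᵢˢᵃᵗ(T) = 1. Interpolate ln Pᵢˢᵃᵗ = aᵢ + bᵢ/T.
  T = 325.1 K: ΣzᵢP/Pᵢˢᵃᵗ = 2.4296
  T = 359.5 K: ΣzᵢP/Pᵢˢᵃᵗ = 0.7828
  T = 342.3 K: ΣzᵢP/Pᵢˢᵃᵗ = 1.3399
  T = 350.9 K: ΣzᵢP/Pᵢˢᵃᵗ = 1.0173
  T = 355.2 K: ΣzᵢP/Pᵢˢᵃᵗ = 0.8910
  T = 353.0 K: ΣzᵢP/Pᵢˢᵃᵗ = 0.9531
Interpolating between 350.9 K and 353.0 K gives T ≈ 351.5 K.

T = 351.5 K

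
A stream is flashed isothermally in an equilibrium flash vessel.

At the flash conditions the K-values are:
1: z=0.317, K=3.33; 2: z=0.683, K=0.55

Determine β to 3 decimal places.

Let β = V/F and solve Σ zᵢ(Kᵢ−1)/(1+β(Kᵢ−1)) = 0.
Feasibility: ΣzᵢKᵢ = 1.431, Σzᵢ/Kᵢ = 1.337 — both > 1, two phases present.
Binary case is linear: z₁(K₁−1)(1+β(K₂−1)) + z₂(K₂−1)(1+β(K₁−1)) = 0
⇒ β = [z₁(K₁−1)+z₂(K₂−1)] / [−(K₁−1)(K₂−1)] = 0.4313/1.0485 = 0.411

β = 0.411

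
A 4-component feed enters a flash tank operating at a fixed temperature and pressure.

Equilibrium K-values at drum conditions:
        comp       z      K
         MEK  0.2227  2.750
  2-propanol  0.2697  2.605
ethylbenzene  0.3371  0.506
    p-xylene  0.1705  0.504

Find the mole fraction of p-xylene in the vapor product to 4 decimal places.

Newton–Raphson from β = 0.5:
  β = 0.5000: g = 0.11439, g' = -0.6271 → β = 0.6824
  β = 0.6824: g = 0.00515, g' = -0.5830 → β = 0.6913
Converged at β = 0.6913.
Compositions from xᵢ = zᵢ/(1+β(Kᵢ−1)), yᵢ = Kᵢxᵢ:
  MEK: x = 0.1008, y = 0.2772
  2-propanol: x = 0.1279, y = 0.3331
  ethylbenzene: x = 0.5119, y = 0.2590
  p-xylene: x = 0.2595, y = 0.1308

y_p-xylene = 0.1308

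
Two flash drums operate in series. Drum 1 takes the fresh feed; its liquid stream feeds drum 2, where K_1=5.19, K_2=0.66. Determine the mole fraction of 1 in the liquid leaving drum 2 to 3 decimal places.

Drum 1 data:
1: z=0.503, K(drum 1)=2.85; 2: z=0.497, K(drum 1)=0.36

Drum 1:
Rachford–Rice: g(ψ₁) = Σ zᵢ(Kᵢ−1)/(1+ψ₁(Kᵢ−1)) = 0.
Check two-phase: ΣzᵢKᵢ = 1.612 > 1 and Σzᵢ/Kᵢ = 1.557 > 1, so g(0) = 0.612 > 0 and g(1) = -0.557 < 0.
Binary case is linear: z₁(K₁−1)(1+ψ₁(K₂−1)) + z₂(K₂−1)(1+ψ₁(K₁−1)) = 0
⇒ ψ₁ = [z₁(K₁−1)+z₂(K₂−1)] / [−(K₁−1)(K₂−1)] = 0.6125/1.1840 = 0.517
Drum-1 compositions:
  1: x = 0.257, y = 0.733
  2: x = 0.743, y = 0.267
Drum-2 feed = drum-1 liquid: z₂ = (0.2570, 0.7430).
Drum 2:
Binary case is linear: z₁(K₁−1)(1+ψ₂(K₂−1)) + z₂(K₂−1)(1+ψ₂(K₁−1)) = 0
⇒ ψ₂ = [z₁(K₁−1)+z₂(K₂−1)] / [−(K₁−1)(K₂−1)] = 0.8243/1.4246 = 0.579
  1: x = 0.075, y = 0.390
  2: x = 0.925, y = 0.610

x_1 (drum 2) = 0.075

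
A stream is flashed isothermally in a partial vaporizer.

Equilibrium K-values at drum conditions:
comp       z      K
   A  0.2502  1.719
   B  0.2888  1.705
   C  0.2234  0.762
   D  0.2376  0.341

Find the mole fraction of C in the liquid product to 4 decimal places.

x_C = 0.2517

Newton iteration, ψ⁰ = 0.43:
  ψ = 0.4300: g = 0.01593, g' = -0.3766 → ψ = 0.4723
  ψ = 0.4723: g = -0.00020, g' = -0.3864 → ψ = 0.4718
Converged at ψ = 0.4718.
Compositions from xᵢ = zᵢ/(1+ψ(Kᵢ−1)), yᵢ = Kᵢxᵢ:
  A: x = 0.1868, y = 0.3212
  B: x = 0.2167, y = 0.3695
  C: x = 0.2517, y = 0.1918
  D: x = 0.3448, y = 0.1176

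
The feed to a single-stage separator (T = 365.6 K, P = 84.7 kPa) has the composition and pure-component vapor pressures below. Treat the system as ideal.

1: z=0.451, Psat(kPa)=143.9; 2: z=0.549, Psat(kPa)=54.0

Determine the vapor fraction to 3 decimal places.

ψ = 0.459

Raoult's law: Kᵢ = Pᵢˢᵃᵗ/P = Pᵢˢᵃᵗ/84.7.
  K_1 = 143.9/84.7 = 1.69894, K_2 = 54.0/84.7 = 0.63754
Binary case is linear: z₁(K₁−1)(1+ψ(K₂−1)) + z₂(K₂−1)(1+ψ(K₁−1)) = 0
⇒ ψ = [z₁(K₁−1)+z₂(K₂−1)] / [−(K₁−1)(K₂−1)] = 0.1162/0.2533 = 0.459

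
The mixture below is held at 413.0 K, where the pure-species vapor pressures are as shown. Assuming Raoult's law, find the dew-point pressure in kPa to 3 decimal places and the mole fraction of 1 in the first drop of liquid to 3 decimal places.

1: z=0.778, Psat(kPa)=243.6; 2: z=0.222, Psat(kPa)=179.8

Pdew = 225.812 kPa, x_1 = 0.721

At the dew point ψ → 1, so Σzᵢ/Kᵢ = 1 with Kᵢ = Pᵢˢᵃᵗ/P ⇒ 1/P = Σzᵢ/Pᵢˢᵃᵗ.
1/P = 0.778/243.6 + 0.222/179.8 = 0.004428 ⇒ P = 225.812 kPa
xᵢ = zᵢP/Pᵢˢᵃᵗ ⇒ x_1 = 0.778·225.812/243.6 = 0.721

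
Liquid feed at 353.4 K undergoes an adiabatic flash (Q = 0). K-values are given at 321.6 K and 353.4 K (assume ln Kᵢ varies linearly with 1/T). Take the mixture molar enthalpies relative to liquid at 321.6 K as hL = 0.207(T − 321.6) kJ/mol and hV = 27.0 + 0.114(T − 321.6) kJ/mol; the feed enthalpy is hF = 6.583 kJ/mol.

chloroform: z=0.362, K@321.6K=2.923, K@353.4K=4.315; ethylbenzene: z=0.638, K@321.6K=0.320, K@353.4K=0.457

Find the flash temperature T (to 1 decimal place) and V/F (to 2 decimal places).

Adiabatic flash: solve Rachford–Rice at each trial T, then check hF = ψ·hV(T) + (1−ψ)·hL(T).
  T = 321.6 K: K = (2.923, 0.320), RR gives ψ = 0.201, H_out = 5.416 kJ/mol
  T = 353.4 K: K = (4.315, 0.457), RR gives ψ = 0.474, H_out = 17.984 kJ/mol
  T = 337.5 K: K = (3.584, 0.386), RR gives ψ = 0.342, H_out = 12.028 kJ/mol
  T = 329.6 K: K = (3.247, 0.352), RR gives ψ = 0.275, H_out = 8.875 kJ/mol
  T = 325.6 K: K = (3.083, 0.336), RR gives ψ = 0.239, H_out = 7.187 kJ/mol
  T = 323.6 K: K = (3.002, 0.328), RR gives ψ = 0.220, H_out = 6.313 kJ/mol
Linear interpolation between T = 323.6 (H_out = 6.313) and T = 325.6 (H_out = 7.187) on hF = 6.583 gives T ≈ 324.2 K, at which ψ = 0.23.

T = 324.2 K, V/F = 0.23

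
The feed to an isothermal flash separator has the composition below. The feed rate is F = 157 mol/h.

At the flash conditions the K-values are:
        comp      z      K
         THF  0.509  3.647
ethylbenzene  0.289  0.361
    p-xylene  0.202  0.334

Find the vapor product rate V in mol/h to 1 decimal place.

V = 93.8 mol/h

Newton iteration, ψ⁰ = 0.5:
  ψ = 0.500: g = 0.1068, g' = -1.117 → ψ = 0.596
  ψ = 0.596: g = 0.0018, g' = -1.091 → ψ = 0.597
Converged at ψ = 0.597.
Then V = ψ·F = 0.5972·157 = 93.8 mol/h and L = F − V = 63.2 mol/h.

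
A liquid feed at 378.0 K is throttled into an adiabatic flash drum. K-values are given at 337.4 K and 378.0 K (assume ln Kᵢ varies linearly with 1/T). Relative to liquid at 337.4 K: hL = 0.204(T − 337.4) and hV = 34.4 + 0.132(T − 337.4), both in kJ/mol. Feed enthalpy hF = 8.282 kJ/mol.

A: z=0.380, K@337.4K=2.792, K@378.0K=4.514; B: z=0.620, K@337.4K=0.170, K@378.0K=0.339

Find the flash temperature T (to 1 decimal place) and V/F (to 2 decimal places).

T = 346.8 K, V/F = 0.19

Adiabatic flash: solve Rachford–Rice at each trial T, then check hF = ψ·hV(T) + (1−ψ)·hL(T).
  T = 337.4 K: K = (2.792, 0.170), RR gives ψ = 0.112, H_out = 3.848 kJ/mol
  T = 378.0 K: K = (4.514, 0.339), RR gives ψ = 0.398, H_out = 20.824 kJ/mol
  T = 357.7 K: K = (3.599, 0.245), RR gives ψ = 0.265, H_out = 12.857 kJ/mol
  T = 347.5 K: K = (3.180, 0.205), RR gives ψ = 0.193, H_out = 8.575 kJ/mol
  T = 342.4 K: K = (2.980, 0.187), RR gives ψ = 0.154, H_out = 6.269 kJ/mol
  T = 344.9 K: K = (3.077, 0.195), RR gives ψ = 0.174, H_out = 7.417 kJ/mol
  T = 346.2 K: K = (3.128, 0.200), RR gives ψ = 0.184, H_out = 8.000 kJ/mol
Linear interpolation between T = 346.2 (H_out = 8.000) and T = 347.5 (H_out = 8.575) on hF = 8.282 gives T ≈ 346.8 K, at which ψ = 0.19.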